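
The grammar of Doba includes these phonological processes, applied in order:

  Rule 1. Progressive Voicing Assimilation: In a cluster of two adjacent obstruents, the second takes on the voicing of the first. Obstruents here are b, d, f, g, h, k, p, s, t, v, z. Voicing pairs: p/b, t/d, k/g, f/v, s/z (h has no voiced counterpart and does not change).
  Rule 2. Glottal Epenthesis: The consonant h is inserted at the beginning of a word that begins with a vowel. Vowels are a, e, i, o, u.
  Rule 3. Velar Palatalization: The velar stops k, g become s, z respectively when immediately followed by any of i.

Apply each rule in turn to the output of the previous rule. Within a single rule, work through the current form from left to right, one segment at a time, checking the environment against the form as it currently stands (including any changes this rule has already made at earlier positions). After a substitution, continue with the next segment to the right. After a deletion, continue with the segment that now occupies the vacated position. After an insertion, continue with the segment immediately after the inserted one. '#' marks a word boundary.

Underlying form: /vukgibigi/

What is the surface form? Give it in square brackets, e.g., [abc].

Rule 1 Progressive Voicing Assimilation: [vukgibigi] → [vukkibigi]
Rule 2 Glottal Epenthesis: no change — [vukkibigi]
Rule 3 Velar Palatalization: [vukkibigi] → [vuksibizi]

[vuksibizi]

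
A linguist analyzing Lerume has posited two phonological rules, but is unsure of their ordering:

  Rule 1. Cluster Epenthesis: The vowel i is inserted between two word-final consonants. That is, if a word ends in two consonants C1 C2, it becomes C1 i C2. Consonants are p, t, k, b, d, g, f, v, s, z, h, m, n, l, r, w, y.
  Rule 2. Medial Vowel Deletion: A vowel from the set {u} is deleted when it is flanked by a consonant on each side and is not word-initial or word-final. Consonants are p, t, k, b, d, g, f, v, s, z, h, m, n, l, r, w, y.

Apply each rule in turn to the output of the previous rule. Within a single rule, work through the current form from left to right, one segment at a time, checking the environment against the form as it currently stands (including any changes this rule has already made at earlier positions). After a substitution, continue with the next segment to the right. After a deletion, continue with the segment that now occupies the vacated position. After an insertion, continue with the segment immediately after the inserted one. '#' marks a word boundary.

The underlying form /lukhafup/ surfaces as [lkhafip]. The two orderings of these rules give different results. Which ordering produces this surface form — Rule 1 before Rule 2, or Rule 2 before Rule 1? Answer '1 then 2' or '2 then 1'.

2 then 1

Order 1 then 2:
  1 Cluster Epenthesis: no change — [lukhafup]
  2 Medial Vowel Deletion: [lukhafup] → [lkhafp]
  result: [lkhafp]
Order 2 then 1:
  2 Medial Vowel Deletion: [lukhafup] → [lkhafp]
  1 Cluster Epenthesis: [lkhafp] → [lkhafip]
  result: [lkhafip]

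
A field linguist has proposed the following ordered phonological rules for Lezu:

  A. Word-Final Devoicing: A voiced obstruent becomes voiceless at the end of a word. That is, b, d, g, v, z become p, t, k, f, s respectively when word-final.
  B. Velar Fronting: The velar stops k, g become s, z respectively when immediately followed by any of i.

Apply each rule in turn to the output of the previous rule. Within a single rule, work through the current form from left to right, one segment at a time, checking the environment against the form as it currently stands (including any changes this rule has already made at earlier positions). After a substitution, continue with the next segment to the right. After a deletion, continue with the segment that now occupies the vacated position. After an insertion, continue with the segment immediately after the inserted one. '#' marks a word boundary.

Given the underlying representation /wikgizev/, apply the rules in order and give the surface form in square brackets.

A Word-Final Devoicing: [wikgizev] → [wikgizef]
B Velar Fronting: [wikgizef] → [wikzizef]

[wikzizef]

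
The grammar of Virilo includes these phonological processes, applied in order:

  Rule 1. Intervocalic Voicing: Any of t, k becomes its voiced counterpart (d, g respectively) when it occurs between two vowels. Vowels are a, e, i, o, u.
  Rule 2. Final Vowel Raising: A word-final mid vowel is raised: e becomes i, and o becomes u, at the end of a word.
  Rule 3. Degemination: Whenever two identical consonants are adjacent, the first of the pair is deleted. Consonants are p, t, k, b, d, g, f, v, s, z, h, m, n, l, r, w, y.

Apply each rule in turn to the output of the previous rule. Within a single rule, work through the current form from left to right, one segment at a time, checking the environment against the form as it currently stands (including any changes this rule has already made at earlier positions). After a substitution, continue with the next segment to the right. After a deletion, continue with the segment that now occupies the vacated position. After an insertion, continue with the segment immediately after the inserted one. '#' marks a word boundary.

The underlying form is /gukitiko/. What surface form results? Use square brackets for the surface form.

Rule 1 Intervocalic Voicing: [gukitiko] → [gugidigo]
Rule 2 Final Vowel Raising: [gugidigo] → [gugidigu]
Rule 3 Degemination: no change — [gugidigu]

[gugidigu]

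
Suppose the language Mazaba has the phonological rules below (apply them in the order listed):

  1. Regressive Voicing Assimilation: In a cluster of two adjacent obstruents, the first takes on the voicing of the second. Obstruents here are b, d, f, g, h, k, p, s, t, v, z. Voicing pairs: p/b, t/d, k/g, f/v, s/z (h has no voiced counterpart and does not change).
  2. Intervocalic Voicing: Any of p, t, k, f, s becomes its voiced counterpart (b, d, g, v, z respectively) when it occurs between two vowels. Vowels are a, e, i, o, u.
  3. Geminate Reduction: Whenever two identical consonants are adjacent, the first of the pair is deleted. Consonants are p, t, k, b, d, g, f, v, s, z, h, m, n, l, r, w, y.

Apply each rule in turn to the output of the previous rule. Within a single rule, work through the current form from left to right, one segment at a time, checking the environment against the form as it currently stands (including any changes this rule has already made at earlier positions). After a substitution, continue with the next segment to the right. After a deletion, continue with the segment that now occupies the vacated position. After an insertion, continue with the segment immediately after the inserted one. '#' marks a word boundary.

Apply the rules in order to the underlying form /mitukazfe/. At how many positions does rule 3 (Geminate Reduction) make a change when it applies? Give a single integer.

1 Regressive Voicing Assimilation: [mitukazfe] → [mitukasfe]
2 Intervocalic Voicing: [mitukasfe] → [midugasfe]
3 Geminate Reduction: no change — [midugasfe]
Rule 3 changed 0 position(s).

0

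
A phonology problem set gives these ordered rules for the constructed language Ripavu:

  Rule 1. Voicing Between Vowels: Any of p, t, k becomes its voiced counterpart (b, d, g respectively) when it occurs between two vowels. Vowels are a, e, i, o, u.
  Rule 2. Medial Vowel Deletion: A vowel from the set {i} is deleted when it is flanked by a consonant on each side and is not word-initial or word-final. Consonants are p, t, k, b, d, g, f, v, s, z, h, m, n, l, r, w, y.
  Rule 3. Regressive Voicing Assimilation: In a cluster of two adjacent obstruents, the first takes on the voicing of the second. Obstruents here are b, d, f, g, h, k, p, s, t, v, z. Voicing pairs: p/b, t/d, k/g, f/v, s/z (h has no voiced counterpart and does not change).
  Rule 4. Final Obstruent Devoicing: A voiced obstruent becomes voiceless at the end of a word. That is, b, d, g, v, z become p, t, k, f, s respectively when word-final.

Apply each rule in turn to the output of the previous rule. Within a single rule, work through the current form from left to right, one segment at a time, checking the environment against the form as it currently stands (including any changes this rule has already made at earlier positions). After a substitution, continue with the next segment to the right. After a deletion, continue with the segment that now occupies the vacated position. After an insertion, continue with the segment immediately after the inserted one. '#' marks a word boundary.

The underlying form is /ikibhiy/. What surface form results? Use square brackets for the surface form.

[igphy]

Rule 1 Voicing Between Vowels: [ikibhiy] → [igibhiy]
Rule 2 Medial Vowel Deletion: [igibhiy] → [igbhy]
Rule 3 Regressive Voicing Assimilation: [igbhy] → [igphy]
Rule 4 Final Obstruent Devoicing: no change — [igphy]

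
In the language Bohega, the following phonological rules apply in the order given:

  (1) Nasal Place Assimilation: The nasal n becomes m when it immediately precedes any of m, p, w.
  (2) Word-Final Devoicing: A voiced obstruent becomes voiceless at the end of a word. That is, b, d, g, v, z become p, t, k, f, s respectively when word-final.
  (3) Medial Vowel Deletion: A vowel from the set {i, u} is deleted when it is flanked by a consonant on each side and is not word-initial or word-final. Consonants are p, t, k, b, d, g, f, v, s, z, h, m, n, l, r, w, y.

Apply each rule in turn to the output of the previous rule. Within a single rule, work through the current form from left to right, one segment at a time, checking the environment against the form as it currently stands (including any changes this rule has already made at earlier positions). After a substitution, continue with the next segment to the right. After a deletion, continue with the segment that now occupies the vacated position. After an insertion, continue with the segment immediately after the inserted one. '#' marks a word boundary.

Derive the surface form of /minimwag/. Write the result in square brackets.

(1) Nasal Place Assimilation: no change — [minimwag]
(2) Word-Final Devoicing: [minimwag] → [minimwak]
(3) Medial Vowel Deletion: [minimwak] → [mnmwak]

[mnmwak]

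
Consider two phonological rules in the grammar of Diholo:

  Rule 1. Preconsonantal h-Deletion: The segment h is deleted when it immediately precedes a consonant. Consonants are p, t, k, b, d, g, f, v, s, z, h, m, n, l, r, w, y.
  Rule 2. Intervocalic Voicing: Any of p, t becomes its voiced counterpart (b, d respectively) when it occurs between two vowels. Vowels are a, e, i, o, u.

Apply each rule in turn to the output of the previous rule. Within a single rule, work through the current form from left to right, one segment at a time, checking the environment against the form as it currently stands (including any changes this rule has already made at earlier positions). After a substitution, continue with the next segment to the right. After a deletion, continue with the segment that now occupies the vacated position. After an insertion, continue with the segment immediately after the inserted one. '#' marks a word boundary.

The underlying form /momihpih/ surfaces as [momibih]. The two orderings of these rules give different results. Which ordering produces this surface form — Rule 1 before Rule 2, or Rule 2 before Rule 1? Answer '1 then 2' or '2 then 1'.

1 then 2

Order 1 then 2:
  1 Preconsonantal h-Deletion: [momihpih] → [momipih]
  2 Intervocalic Voicing: [momipih] → [momibih]
  result: [momibih]
Order 2 then 1:
  2 Intervocalic Voicing: no change — [momihpih]
  1 Preconsonantal h-Deletion: [momihpih] → [momipih]
  result: [momipih]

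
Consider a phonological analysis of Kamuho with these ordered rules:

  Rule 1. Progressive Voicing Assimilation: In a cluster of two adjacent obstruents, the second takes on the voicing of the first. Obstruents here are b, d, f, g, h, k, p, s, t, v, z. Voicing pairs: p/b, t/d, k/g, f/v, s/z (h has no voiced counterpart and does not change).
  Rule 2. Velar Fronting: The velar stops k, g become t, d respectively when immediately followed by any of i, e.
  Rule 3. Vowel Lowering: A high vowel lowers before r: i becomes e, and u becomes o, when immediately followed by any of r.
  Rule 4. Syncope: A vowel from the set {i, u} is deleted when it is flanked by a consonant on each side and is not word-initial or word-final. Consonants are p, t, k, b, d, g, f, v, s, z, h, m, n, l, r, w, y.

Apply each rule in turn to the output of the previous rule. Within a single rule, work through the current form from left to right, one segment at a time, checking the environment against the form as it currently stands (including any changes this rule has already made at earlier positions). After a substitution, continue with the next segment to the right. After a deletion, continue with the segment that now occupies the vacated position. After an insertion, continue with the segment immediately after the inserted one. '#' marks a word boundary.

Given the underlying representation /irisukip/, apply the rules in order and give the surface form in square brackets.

[erstp]

Rule 1 Progressive Voicing Assimilation: no change — [irisukip]
Rule 2 Velar Fronting: [irisukip] → [irisutip]
Rule 3 Vowel Lowering: [irisutip] → [erisutip]
Rule 4 Syncope: [erisutip] → [erstp]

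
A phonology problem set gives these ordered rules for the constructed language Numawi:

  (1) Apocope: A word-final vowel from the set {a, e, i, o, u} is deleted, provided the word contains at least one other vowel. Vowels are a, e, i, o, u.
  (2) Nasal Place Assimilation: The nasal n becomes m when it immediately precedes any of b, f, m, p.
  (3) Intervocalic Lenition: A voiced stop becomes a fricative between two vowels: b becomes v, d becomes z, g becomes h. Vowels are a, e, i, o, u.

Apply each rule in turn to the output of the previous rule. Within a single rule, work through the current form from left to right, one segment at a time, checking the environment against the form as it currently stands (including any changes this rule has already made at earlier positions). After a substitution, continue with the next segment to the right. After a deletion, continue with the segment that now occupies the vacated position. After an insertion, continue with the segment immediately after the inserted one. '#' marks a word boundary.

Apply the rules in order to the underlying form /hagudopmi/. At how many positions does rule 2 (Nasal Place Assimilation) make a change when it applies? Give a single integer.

0

(1) Apocope: [hagudopmi] → [hagudopm]
(2) Nasal Place Assimilation: no change — [hagudopm]
(3) Intervocalic Lenition: [hagudopm] → [hahuzopm]
Rule 2 changed 0 position(s).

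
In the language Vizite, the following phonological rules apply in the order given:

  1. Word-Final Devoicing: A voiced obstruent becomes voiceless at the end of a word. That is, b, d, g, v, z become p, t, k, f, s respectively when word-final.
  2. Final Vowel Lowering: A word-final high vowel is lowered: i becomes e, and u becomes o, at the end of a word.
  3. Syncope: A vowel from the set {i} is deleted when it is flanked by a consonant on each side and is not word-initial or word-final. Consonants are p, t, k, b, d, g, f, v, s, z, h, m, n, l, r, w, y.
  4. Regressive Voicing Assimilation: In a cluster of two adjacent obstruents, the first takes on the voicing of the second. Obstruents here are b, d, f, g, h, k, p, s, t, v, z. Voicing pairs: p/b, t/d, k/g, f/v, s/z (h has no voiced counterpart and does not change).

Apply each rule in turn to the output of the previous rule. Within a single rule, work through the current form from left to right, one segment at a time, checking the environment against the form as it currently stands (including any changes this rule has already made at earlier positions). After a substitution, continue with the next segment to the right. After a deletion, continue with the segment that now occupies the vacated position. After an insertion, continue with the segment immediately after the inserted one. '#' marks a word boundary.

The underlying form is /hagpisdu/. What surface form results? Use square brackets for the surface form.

[hakpzdo]

1 Word-Final Devoicing: no change — [hagpisdu]
2 Final Vowel Lowering: [hagpisdu] → [hagpisdo]
3 Syncope: [hagpisdo] → [hagpsdo]
4 Regressive Voicing Assimilation: [hagpsdo] → [hakpzdo]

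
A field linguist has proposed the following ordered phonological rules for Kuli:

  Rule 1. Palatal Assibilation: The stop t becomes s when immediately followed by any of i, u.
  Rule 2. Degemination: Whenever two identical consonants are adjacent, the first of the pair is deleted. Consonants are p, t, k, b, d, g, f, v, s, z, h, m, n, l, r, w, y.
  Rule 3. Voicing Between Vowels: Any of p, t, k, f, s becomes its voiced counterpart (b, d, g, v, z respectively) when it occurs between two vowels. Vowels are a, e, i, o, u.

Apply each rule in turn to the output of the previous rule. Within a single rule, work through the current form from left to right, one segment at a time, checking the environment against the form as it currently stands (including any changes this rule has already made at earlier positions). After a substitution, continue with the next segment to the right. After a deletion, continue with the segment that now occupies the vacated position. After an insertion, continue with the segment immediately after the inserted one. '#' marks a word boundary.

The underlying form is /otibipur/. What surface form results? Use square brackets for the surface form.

[ozibibur]

Rule 1 Palatal Assibilation: [otibipur] → [osibipur]
Rule 2 Degemination: no change — [osibipur]
Rule 3 Voicing Between Vowels: [osibipur] → [ozibibur]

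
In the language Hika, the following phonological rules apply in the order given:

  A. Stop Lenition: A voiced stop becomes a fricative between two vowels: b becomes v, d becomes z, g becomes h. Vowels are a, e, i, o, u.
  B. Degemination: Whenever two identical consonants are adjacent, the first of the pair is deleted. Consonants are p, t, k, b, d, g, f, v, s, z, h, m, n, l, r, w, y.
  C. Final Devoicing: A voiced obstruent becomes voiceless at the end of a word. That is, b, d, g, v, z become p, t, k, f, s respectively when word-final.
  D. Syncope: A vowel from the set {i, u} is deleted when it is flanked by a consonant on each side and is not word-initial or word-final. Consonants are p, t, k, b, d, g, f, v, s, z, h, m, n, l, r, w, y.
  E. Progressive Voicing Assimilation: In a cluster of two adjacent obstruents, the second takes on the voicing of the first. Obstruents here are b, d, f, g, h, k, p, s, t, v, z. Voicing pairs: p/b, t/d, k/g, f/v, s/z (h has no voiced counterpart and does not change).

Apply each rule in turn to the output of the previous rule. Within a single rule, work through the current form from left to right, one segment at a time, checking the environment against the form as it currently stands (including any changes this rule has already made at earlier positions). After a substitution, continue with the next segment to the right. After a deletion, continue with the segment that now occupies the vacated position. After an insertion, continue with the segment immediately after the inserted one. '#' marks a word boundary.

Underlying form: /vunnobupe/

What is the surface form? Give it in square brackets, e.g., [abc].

[vnovbe]

A Stop Lenition: [vunnobupe] → [vunnovupe]
B Degemination: [vunnovupe] → [vunovupe]
C Final Devoicing: no change — [vunovupe]
D Syncope: [vunovupe] → [vnovpe]
E Progressive Voicing Assimilation: [vnovpe] → [vnovbe]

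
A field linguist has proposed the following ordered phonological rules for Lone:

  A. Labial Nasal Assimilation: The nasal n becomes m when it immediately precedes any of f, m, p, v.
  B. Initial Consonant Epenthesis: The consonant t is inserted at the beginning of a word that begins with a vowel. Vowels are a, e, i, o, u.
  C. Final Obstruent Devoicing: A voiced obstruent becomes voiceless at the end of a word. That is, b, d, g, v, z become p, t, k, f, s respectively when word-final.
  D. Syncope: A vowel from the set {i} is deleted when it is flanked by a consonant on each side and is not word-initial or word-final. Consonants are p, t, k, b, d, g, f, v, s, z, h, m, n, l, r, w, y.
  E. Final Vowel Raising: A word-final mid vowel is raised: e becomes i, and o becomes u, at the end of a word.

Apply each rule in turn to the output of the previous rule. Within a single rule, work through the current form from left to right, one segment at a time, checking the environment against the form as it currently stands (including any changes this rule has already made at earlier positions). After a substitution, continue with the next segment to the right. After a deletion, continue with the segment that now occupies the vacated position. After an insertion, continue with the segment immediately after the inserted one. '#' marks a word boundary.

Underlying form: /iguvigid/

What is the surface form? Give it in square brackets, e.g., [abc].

[tguvgt]

A Labial Nasal Assimilation: no change — [iguvigid]
B Initial Consonant Epenthesis: [iguvigid] → [tiguvigid]
C Final Obstruent Devoicing: [tiguvigid] → [tiguvigit]
D Syncope: [tiguvigit] → [tguvgt]
E Final Vowel Raising: no change — [tguvgt]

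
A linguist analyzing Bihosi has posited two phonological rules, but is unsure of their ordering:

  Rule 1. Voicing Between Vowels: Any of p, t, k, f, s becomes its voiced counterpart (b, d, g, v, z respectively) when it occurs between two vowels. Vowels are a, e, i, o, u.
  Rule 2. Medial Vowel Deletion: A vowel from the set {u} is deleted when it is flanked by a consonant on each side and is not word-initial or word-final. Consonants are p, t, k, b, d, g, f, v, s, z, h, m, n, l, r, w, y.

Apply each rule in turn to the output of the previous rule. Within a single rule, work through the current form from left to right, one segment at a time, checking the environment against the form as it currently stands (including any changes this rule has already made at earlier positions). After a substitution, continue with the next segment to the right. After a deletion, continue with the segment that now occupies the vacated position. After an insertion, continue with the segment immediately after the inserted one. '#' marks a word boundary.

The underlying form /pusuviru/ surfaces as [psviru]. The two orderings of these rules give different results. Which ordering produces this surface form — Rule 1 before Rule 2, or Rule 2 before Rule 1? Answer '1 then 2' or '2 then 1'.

2 then 1

Order 1 then 2:
  1 Voicing Between Vowels: [pusuviru] → [puzuviru]
  2 Medial Vowel Deletion: [puzuviru] → [pzviru]
  result: [pzviru]
Order 2 then 1:
  2 Medial Vowel Deletion: [pusuviru] → [psviru]
  1 Voicing Between Vowels: no change — [psviru]
  result: [psviru]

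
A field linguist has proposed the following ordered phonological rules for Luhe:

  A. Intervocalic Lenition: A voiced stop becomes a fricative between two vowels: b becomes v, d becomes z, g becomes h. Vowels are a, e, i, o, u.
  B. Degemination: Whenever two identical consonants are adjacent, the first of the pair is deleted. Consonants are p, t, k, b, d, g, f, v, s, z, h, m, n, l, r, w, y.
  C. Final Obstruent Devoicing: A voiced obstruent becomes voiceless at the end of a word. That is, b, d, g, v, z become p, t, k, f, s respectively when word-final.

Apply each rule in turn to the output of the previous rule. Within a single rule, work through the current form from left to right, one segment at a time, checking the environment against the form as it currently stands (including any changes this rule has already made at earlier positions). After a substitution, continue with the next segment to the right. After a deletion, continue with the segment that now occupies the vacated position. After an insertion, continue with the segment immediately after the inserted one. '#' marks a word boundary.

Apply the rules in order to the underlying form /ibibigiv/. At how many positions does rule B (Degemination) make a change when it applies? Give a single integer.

0

A Intervocalic Lenition: [ibibigiv] → [ivivihiv]
B Degemination: no change — [ivivihiv]
C Final Obstruent Devoicing: [ivivihiv] → [ivivihif]
Rule B changed 0 position(s).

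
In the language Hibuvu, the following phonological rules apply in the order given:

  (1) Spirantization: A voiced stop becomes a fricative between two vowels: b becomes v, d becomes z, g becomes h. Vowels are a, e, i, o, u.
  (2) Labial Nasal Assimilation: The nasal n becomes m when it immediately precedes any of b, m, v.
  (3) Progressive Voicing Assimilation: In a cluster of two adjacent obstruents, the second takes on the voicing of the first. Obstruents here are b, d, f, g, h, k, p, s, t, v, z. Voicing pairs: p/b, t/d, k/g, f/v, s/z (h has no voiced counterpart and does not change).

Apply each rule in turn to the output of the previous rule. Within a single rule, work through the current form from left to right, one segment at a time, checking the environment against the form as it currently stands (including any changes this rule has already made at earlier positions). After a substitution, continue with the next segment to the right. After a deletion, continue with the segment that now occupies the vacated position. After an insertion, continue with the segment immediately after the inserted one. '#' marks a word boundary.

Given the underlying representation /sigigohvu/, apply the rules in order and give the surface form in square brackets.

[sihihohfu]

(1) Spirantization: [sigigohvu] → [sihihohvu]
(2) Labial Nasal Assimilation: no change — [sihihohvu]
(3) Progressive Voicing Assimilation: [sihihohvu] → [sihihohfu]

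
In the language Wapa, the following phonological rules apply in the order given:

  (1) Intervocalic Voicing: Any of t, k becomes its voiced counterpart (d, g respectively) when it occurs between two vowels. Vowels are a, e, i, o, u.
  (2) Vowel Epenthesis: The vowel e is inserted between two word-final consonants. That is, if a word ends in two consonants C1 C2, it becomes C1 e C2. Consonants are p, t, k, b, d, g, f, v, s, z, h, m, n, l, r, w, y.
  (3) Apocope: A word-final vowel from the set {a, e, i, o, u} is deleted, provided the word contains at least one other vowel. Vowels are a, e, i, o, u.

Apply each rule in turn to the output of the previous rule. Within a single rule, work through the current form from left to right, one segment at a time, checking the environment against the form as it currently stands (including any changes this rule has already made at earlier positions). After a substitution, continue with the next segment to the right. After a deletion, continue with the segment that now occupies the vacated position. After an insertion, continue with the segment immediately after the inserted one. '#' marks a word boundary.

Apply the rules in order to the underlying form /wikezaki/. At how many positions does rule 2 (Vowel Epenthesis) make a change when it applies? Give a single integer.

(1) Intervocalic Voicing: [wikezaki] → [wigezagi]
(2) Vowel Epenthesis: no change — [wigezagi]
(3) Apocope: [wigezagi] → [wigezag]
Rule 2 changed 0 position(s).

0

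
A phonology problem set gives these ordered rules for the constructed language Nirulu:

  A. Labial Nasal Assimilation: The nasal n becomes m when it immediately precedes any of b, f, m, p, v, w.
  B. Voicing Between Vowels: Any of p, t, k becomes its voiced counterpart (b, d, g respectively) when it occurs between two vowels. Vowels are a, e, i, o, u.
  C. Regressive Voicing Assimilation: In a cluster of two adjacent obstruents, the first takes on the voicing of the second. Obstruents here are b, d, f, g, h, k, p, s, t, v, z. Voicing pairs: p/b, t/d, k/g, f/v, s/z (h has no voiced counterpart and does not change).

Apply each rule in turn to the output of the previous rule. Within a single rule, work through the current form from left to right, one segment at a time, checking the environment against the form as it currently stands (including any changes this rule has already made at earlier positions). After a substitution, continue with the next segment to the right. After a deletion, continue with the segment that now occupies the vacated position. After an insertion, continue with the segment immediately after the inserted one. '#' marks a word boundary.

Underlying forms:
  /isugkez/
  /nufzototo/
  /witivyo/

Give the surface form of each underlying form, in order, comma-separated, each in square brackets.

[isukkez], [nuvzododo], [widivyo]

/isugkez/:
  A Labial Nasal Assimilation: no change — [isugkez]
  B Voicing Between Vowels: no change — [isugkez]
  C Regressive Voicing Assimilation: [isugkez] → [isukkez]
/nufzototo/:
  A Labial Nasal Assimilation: no change — [nufzototo]
  B Voicing Between Vowels: [nufzototo] → [nufzododo]
  C Regressive Voicing Assimilation: [nufzododo] → [nuvzododo]
/witivyo/:
  A Labial Nasal Assimilation: no change — [witivyo]
  B Voicing Between Vowels: [witivyo] → [widivyo]
  C Regressive Voicing Assimilation: no change — [widivyo]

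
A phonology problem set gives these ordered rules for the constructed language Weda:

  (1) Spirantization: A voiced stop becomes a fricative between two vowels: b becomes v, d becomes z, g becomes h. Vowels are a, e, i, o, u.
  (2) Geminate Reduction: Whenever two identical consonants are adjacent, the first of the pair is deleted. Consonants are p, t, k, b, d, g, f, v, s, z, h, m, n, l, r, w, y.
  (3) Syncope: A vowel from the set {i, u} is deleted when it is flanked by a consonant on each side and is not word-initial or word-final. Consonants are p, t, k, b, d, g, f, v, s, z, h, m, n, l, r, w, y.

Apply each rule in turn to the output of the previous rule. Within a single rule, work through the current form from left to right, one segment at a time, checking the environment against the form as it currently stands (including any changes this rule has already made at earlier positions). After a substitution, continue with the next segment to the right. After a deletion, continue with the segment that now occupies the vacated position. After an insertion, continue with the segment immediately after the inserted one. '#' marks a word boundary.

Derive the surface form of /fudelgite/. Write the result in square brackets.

(1) Spirantization: [fudelgite] → [fuzelgite]
(2) Geminate Reduction: no change — [fuzelgite]
(3) Syncope: [fuzelgite] → [fzelgte]

[fzelgte]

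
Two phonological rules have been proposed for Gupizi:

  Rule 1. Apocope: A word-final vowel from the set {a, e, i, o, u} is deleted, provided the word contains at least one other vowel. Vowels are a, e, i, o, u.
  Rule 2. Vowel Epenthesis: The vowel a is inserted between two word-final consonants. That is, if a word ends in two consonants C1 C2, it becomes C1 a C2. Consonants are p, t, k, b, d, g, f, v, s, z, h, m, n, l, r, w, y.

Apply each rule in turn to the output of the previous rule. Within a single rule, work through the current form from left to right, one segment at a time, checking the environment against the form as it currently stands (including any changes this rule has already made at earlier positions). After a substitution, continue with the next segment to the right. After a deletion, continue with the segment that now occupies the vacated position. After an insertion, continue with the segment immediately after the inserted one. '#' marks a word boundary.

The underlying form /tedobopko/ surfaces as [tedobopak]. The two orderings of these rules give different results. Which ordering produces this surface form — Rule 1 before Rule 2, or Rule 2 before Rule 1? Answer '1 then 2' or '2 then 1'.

Order 1 then 2:
  1 Apocope: [tedobopko] → [tedobopk]
  2 Vowel Epenthesis: [tedobopk] → [tedobopak]
  result: [tedobopak]
Order 2 then 1:
  2 Vowel Epenthesis: no change — [tedobopko]
  1 Apocope: [tedobopko] → [tedobopk]
  result: [tedobopk]

1 then 2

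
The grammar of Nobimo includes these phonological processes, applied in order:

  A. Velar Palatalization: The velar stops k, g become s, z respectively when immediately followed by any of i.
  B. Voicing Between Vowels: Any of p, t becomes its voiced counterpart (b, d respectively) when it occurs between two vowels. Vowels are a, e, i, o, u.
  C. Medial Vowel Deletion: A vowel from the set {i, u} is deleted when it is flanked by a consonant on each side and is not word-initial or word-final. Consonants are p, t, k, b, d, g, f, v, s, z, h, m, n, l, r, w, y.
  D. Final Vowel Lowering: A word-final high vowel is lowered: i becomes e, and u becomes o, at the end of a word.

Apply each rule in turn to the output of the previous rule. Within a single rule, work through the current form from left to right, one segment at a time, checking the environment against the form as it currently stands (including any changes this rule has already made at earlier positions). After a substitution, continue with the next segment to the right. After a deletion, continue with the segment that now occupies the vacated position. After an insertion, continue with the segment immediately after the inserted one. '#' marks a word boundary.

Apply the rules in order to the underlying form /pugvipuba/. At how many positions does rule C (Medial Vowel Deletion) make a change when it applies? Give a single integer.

3

A Velar Palatalization: no change — [pugvipuba]
B Voicing Between Vowels: [pugvipuba] → [pugvibuba]
C Medial Vowel Deletion: [pugvibuba] → [pgvbba]
D Final Vowel Lowering: no change — [pgvbba]
Rule C changed 3 position(s).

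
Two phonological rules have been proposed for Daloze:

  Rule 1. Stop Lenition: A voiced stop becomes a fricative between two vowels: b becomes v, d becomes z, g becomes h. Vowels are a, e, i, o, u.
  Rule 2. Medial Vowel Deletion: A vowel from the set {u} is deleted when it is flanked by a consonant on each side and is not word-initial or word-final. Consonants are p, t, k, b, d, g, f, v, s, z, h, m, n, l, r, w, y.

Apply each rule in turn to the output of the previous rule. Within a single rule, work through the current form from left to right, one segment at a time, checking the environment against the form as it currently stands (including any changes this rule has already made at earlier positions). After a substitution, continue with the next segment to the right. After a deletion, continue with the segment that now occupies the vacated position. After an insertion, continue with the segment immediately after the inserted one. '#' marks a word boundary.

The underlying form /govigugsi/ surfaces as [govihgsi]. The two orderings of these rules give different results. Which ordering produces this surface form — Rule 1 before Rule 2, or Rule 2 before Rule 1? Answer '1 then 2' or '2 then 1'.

Order 1 then 2:
  1 Stop Lenition: [govigugsi] → [govihugsi]
  2 Medial Vowel Deletion: [govihugsi] → [govihgsi]
  result: [govihgsi]
Order 2 then 1:
  2 Medial Vowel Deletion: [govigugsi] → [goviggsi]
  1 Stop Lenition: no change — [goviggsi]
  result: [goviggsi]

1 then 2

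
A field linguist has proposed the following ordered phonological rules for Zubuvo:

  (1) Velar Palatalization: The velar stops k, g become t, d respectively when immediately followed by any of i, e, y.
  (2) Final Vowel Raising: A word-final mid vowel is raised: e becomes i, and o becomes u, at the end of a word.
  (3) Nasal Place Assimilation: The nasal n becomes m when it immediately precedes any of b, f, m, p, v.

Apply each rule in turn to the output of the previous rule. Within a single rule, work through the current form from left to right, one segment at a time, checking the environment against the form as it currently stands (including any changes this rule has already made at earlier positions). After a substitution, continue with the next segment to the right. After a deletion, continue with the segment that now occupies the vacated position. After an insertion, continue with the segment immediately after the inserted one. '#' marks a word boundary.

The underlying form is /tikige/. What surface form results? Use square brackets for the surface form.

[titidi]

(1) Velar Palatalization: [tikige] → [titide]
(2) Final Vowel Raising: [titide] → [titidi]
(3) Nasal Place Assimilation: no change — [titidi]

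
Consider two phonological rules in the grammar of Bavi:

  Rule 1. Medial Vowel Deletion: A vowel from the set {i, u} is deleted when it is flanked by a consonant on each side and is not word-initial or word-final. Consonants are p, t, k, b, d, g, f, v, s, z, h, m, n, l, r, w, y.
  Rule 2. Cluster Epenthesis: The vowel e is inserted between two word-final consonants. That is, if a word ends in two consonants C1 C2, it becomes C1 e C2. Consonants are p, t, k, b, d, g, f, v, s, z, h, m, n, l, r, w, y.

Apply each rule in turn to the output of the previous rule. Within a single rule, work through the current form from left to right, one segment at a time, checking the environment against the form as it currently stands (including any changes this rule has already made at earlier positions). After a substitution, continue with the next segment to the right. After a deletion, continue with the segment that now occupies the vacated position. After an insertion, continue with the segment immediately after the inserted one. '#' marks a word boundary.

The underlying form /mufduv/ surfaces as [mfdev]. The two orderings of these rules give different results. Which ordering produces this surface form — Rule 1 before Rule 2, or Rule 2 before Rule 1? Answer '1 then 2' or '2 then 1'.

1 then 2

Order 1 then 2:
  1 Medial Vowel Deletion: [mufduv] → [mfdv]
  2 Cluster Epenthesis: [mfdv] → [mfdev]
  result: [mfdev]
Order 2 then 1:
  2 Cluster Epenthesis: no change — [mufduv]
  1 Medial Vowel Deletion: [mufduv] → [mfdv]
  result: [mfdv]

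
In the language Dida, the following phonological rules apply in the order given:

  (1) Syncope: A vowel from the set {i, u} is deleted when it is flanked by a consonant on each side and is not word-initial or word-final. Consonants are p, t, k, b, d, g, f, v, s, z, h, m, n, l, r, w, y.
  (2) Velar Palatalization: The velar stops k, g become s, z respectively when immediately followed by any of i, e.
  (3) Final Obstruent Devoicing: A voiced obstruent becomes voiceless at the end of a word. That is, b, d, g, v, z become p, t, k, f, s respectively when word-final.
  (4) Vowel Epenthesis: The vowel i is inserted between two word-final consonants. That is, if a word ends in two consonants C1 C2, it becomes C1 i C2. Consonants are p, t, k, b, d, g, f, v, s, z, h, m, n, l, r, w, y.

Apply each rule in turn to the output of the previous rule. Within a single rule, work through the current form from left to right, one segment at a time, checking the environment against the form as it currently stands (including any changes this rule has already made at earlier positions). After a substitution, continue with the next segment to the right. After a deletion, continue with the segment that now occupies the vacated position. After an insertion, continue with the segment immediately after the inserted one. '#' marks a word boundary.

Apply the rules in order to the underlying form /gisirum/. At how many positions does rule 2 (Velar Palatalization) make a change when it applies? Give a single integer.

(1) Syncope: [gisirum] → [gsrm]
(2) Velar Palatalization: no change — [gsrm]
(3) Final Obstruent Devoicing: no change — [gsrm]
(4) Vowel Epenthesis: [gsrm] → [gsrim]
Rule 2 changed 0 position(s).

0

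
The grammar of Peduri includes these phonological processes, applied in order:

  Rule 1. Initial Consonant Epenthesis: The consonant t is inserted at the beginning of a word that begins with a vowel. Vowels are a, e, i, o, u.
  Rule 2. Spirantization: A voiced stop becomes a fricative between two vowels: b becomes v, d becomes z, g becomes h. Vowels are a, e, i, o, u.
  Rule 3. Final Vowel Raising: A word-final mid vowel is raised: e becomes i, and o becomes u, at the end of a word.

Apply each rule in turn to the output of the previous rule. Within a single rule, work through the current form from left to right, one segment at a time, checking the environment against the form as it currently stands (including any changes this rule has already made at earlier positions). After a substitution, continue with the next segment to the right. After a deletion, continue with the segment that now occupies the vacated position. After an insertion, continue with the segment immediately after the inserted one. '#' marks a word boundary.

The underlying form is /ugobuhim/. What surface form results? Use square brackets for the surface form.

Rule 1 Initial Consonant Epenthesis: [ugobuhim] → [tugobuhim]
Rule 2 Spirantization: [tugobuhim] → [tuhovuhim]
Rule 3 Final Vowel Raising: no change — [tuhovuhim]

[tuhovuhim]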